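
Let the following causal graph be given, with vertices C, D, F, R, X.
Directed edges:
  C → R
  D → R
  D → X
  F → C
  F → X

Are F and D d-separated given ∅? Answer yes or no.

Bayes-Ball from F | ∅ reaches {C,R,X}.
D ∉ reach(F|∅) ⇒ F ⊥ D | ∅.

Yes — F ⊥ D | ∅.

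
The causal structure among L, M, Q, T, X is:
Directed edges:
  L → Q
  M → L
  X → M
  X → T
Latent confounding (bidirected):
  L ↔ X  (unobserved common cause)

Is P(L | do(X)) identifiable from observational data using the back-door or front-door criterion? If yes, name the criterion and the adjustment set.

desc(X)\{X}={L,M,Q,T}; candidates ⊆ {—}.
X↔L: latent back-door arc(s) into X.
size 0: {}; under {} X still reaches {L,Q} ∋ L.
X↔L cannot be blocked by any observed set — no back-door set.
{M}: (i) intercepts every directed X→L path; (ii) no back-door X→{M}; (iii) {X} blocks every back-door {M}→L. Front-door holds.
P(L|do(X)) = Σ_{M} P(M|X) Σ_{X'} P(L|M,X')P(X').

P(L|do(X)): frontdoor, adjust for {M}.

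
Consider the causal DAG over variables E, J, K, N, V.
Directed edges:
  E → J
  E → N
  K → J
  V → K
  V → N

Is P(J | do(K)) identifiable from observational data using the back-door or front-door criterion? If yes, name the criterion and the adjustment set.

P(J|do(K)): backdoor, adjust for ∅.

desc(K)\{K}={J}; candidates ⊆ {E,N,V}.
∅: K⊥J given ∅ in G with K→· removed — back-door holds.
P(J|do(K)) = P(J|K) — no adjustment needed.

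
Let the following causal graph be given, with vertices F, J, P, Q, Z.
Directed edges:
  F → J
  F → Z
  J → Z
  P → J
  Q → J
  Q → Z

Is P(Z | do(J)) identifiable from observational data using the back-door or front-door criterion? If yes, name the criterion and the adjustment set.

desc(J)\{J}={Z}; candidates ⊆ {F,P,Q}.
size 0: {}; under {} J still reaches {F,P,Q,Z} ∋ Z.
size 1: {F}, {P}, {Q}; under {F} J still reaches {P,Q,Z} ∋ Z.
{F,Q}: J⊥Z given {F,Q} in G with J→· removed — back-door holds.
P(Z|do(J)) = Σ_{F,Q} P(Z|J,F,Q)·P(F,Q).

P(Z|do(J)): backdoor, adjust for {F, Q}.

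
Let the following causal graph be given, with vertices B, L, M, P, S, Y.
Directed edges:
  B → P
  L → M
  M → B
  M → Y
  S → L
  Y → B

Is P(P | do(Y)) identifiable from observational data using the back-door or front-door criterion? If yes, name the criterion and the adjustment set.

P(P|do(Y)): backdoor, adjust for {M}.

desc(Y)\{Y}={B,P}; candidates ⊆ {L,M,S}.
size 0: {}; under {} Y still reaches {B,L,M,P,S} ∋ P.
{M}: Y⊥P given {M} in G with Y→· removed — back-door holds.
P(P|do(Y)) = Σ_{M} P(P|Y,M)·P(M).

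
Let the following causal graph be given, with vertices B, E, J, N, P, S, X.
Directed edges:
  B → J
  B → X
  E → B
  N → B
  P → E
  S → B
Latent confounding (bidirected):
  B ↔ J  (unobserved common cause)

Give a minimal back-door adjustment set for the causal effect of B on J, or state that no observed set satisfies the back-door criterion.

desc(B)\{B}={J,X}; candidates ⊆ {E,N,P,S}.
B↔J: latent back-door arc(s) into B.
size 0: {}; under {} B still reaches {E,J,N,P,S} ∋ J.
size 1: {E}, {N}, {P} …(+1); under {E} B still reaches {J,N,S} ∋ J.
size 2: {E,N}, {E,P}, {E,S} …(+3); under {E,N} B still reaches {J,S} ∋ J.
B↔J cannot be blocked by any observed set — no back-door set.

B→J: no observed back-door set.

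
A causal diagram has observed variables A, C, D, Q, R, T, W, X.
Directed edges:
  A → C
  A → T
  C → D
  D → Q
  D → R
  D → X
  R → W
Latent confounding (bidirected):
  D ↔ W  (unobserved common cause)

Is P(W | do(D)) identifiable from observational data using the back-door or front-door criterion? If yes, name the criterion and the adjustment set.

desc(D)\{D}={Q,R,W,X}; candidates ⊆ {A,C,T}.
D↔W: latent back-door arc(s) into D.
size 0: {}; under {} D still reaches {A,C,T,W} ∋ W.
size 1: {A}, {C}, {T}; under {A} D still reaches {C,W} ∋ W.
size 2: {A,C}, {A,T}, {C,T}; under {A,C} D still reaches {W} ∋ W.
D↔W cannot be blocked by any observed set — no back-door set.
{R}: (i) intercepts every directed D→W path; (ii) no back-door D→{R}; (iii) {D} blocks every back-door {R}→W. Front-door holds.
P(W|do(D)) = Σ_{R} P(R|D) Σ_{D'} P(W|R,D')P(D').

P(W|do(D)): frontdoor, adjust for {R}.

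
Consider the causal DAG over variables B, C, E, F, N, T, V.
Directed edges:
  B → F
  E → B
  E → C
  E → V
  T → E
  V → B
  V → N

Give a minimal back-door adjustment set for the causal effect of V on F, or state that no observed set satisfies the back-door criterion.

V→F: minimal back-door set {E}.

desc(V)\{V}={B,F,N}; candidates ⊆ {C,E,T}.
size 0: {}; under {} V still reaches {B,C,E,F,T} ∋ F.
{E}: V⊥F given {E} in G with V→· removed — back-door holds.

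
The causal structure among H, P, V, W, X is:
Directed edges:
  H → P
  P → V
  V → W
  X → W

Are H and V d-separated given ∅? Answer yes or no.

No — H and V are d-connected given ∅.

Bayes-Ball from H | ∅ reaches {P,V,W}.
V ∈ reach(H|∅) ⇒ H ⊥̸ V | ∅.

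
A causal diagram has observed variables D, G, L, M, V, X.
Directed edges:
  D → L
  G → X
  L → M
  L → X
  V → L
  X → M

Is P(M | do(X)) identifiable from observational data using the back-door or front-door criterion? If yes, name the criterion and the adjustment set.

P(M|do(X)): backdoor, adjust for {L}.

desc(X)\{X}={M}; candidates ⊆ {D,G,L,V}.
size 0: {}; under {} X still reaches {D,G,L,M,V} ∋ M.
{L}: X⊥M given {L} in G with X→· removed — back-door holds.
P(M|do(X)) = Σ_{L} P(M|X,L)·P(L).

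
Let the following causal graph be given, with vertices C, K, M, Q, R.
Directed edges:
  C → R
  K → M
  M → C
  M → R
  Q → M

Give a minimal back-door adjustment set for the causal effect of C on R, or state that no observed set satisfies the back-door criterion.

desc(C)\{C}={R}; candidates ⊆ {K,M,Q}.
size 0: {}; under {} C still reaches {K,M,Q,R} ∋ R.
{M}: C⊥R given {M} in G with C→· removed — back-door holds.

C→R: minimal back-door set {M}.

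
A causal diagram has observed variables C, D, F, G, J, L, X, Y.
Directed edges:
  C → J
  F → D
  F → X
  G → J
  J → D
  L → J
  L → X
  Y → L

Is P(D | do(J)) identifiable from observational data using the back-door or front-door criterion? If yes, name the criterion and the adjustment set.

desc(J)\{J}={D}; candidates ⊆ {C,F,G,L,X,Y}.
∅: J⊥D given ∅ in G with J→· removed — back-door holds.
P(D|do(J)) = P(D|J) — no adjustment needed.

P(D|do(J)): backdoor, adjust for ∅.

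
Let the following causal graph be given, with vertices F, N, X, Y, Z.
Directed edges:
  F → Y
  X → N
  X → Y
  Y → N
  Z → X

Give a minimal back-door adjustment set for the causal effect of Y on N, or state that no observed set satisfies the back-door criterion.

Y→N: minimal back-door set {X}.

desc(Y)\{Y}={N}; candidates ⊆ {F,X,Z}.
size 0: {}; under {} Y still reaches {F,N,X,Z} ∋ N.
{X}: Y⊥N given {X} in G with Y→· removed — back-door holds.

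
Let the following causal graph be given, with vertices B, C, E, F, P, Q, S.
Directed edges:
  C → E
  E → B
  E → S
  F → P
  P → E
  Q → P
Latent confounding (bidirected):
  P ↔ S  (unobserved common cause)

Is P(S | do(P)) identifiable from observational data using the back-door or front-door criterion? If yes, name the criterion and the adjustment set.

desc(P)\{P}={B,E,S}; candidates ⊆ {C,F,Q}.
P↔S: latent back-door arc(s) into P.
size 0: {}; under {} P still reaches {F,Q,S} ∋ S.
size 1: {C}, {F}, {Q}; under {C} P still reaches {F,Q,S} ∋ S.
size 2: {C,F}, {C,Q}, {F,Q}; under {C,F} P still reaches {Q,S} ∋ S.
P↔S cannot be blocked by any observed set — no back-door set.
{E}: (i) intercepts every directed P→S path; (ii) no back-door P→{E}; (iii) {P} blocks every back-door {E}→S. Front-door holds.
P(S|do(P)) = Σ_{E} P(E|P) Σ_{P'} P(S|E,P')P(P').

P(S|do(P)): frontdoor, adjust for {E}.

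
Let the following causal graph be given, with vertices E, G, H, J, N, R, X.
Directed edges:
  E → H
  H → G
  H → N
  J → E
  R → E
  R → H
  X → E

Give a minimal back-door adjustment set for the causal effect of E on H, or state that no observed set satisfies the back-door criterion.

desc(E)\{E}={G,H,N}; candidates ⊆ {J,R,X}.
size 0: {}; under {} E still reaches {G,H,J,N,R,X} ∋ H.
{R}: E⊥H given {R} in G with E→· removed — back-door holds.

E→H: minimal back-door set {R}.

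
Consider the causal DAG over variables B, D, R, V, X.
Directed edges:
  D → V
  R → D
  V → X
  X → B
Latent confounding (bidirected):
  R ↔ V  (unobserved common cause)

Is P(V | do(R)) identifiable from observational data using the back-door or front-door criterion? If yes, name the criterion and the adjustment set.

P(V|do(R)): frontdoor, adjust for {D}.

desc(R)\{R}={B,D,V,X}; candidates ⊆ {—}.
R↔V: latent back-door arc(s) into R.
size 0: {}; under {} R still reaches {B,V,X} ∋ V.
R↔V cannot be blocked by any observed set — no back-door set.
{D}: (i) intercepts every directed R→V path; (ii) no back-door R→{D}; (iii) {R} blocks every back-door {D}→V. Front-door holds.
P(V|do(R)) = Σ_{D} P(D|R) Σ_{R'} P(V|D,R')P(R').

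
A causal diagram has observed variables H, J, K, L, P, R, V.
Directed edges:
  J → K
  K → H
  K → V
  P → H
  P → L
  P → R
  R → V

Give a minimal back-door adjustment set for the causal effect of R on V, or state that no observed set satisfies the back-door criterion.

R→V: minimal back-door set ∅.

desc(R)\{R}={V}; candidates ⊆ {H,J,K,L,P}.
∅: R⊥V given ∅ in G with R→· removed — back-door holds.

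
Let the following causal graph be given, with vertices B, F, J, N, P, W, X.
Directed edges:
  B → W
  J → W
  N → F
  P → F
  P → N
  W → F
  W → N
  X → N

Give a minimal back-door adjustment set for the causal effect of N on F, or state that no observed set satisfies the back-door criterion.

N→F: minimal back-door set {P, W}.

desc(N)\{N}={F}; candidates ⊆ {B,J,P,W,X}.
size 0: {}; under {} N still reaches {B,F,J,P,W,X} ∋ F.
size 1: {B}, {J}, {P} …(+2); under {B} N still reaches {F,J,P,W,X} ∋ F.
{P,W}: N⊥F given {P,W} in G with N→· removed — back-door holds.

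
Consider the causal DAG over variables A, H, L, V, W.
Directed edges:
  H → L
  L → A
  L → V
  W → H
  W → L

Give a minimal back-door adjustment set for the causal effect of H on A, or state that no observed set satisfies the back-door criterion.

desc(H)\{H}={A,L,V}; candidates ⊆ {W}.
size 0: {}; under {} H still reaches {A,L,V,W} ∋ A.
{W}: H⊥A given {W} in G with H→· removed — back-door holds.

H→A: minimal back-door set {W}.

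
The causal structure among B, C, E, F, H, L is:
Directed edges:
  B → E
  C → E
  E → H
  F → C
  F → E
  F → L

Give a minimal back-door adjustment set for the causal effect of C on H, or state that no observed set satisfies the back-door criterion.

desc(C)\{C}={E,H}; candidates ⊆ {B,F,L}.
size 0: {}; under {} C still reaches {E,F,H,L} ∋ H.
{F}: C⊥H given {F} in G with C→· removed — back-door holds.

C→H: minimal back-door set {F}.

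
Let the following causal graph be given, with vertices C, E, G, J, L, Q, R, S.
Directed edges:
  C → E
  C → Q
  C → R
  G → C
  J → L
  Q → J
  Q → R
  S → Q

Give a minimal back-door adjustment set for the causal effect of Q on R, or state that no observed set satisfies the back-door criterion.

Q→R: minimal back-door set {C}.

desc(Q)\{Q}={J,L,R}; candidates ⊆ {C,E,G,S}.
size 0: {}; under {} Q still reaches {C,E,G,R,S} ∋ R.
{C}: Q⊥R given {C} in G with Q→· removed — back-door holds.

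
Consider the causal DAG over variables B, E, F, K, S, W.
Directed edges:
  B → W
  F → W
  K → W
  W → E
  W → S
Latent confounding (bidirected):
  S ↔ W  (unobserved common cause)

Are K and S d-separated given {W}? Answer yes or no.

Bayes-Ball from K | {W} reaches {B,F,S}.
S ∈ reach(K|{W}) ⇒ K ⊥̸ S | {W}.

No — K and S are d-connected given {W}.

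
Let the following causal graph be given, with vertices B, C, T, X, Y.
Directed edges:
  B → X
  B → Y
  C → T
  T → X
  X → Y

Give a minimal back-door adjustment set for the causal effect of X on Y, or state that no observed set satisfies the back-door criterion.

X→Y: minimal back-door set {B}.

desc(X)\{X}={Y}; candidates ⊆ {B,C,T}.
size 0: {}; under {} X still reaches {B,C,T,Y} ∋ Y.
{B}: X⊥Y given {B} in G with X→· removed — back-door holds.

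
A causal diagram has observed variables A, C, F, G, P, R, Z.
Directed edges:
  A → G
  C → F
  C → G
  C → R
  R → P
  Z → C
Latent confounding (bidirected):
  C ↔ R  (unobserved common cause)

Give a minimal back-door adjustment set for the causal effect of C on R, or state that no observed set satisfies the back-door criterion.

desc(C)\{C}={F,G,P,R}; candidates ⊆ {A,Z}.
C↔R: latent back-door arc(s) into C.
size 0: {}; under {} C still reaches {P,R,Z} ∋ R.
size 1: {A}, {Z}; under {A} C still reaches {P,R,Z} ∋ R.
size 2: {A,Z}; under {A,Z} C still reaches {P,R} ∋ R.
C↔R cannot be blocked by any observed set — no back-door set.

C→R: no observed back-door set.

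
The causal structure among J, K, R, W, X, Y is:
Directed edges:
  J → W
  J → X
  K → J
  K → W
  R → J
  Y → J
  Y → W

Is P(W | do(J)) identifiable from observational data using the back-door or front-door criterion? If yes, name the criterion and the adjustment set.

P(W|do(J)): backdoor, adjust for {K, Y}.

desc(J)\{J}={W,X}; candidates ⊆ {K,R,Y}.
size 0: {}; under {} J still reaches {K,R,W,Y} ∋ W.
size 1: {K}, {R}, {Y}; under {K} J still reaches {R,W,Y} ∋ W.
{K,Y}: J⊥W given {K,Y} in G with J→· removed — back-door holds.
P(W|do(J)) = Σ_{K,Y} P(W|J,K,Y)·P(K,Y).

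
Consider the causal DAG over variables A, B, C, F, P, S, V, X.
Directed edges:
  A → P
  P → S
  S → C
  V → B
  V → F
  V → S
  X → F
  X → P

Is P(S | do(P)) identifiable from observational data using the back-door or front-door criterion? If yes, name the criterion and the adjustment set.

P(S|do(P)): backdoor, adjust for ∅.

desc(P)\{P}={C,S}; candidates ⊆ {A,B,F,V,X}.
∅: P⊥S given ∅ in G with P→· removed — back-door holds.
P(S|do(P)) = P(S|P) — no adjustment needed.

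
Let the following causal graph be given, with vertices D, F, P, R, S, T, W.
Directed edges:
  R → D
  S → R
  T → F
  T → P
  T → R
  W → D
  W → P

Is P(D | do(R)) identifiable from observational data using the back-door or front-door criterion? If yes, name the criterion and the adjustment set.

P(D|do(R)): backdoor, adjust for ∅.

desc(R)\{R}={D}; candidates ⊆ {F,P,S,T,W}.
∅: R⊥D given ∅ in G with R→· removed — back-door holds.
P(D|do(R)) = P(D|R) — no adjustment needed.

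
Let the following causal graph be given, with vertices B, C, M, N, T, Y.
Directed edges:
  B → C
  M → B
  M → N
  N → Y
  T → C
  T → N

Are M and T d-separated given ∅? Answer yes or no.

Bayes-Ball from M | ∅ reaches {B,C,N,Y}.
T ∉ reach(M|∅) ⇒ M ⊥ T | ∅.

Yes — M ⊥ T | ∅.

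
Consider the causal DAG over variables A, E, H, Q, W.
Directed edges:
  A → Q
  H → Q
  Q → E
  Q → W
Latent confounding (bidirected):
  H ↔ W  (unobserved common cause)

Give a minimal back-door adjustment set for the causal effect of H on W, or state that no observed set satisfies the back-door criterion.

H→W: no observed back-door set.

desc(H)\{H}={E,Q,W}; candidates ⊆ {A}.
H↔W: latent back-door arc(s) into H.
size 0: {}; under {} H still reaches {W} ∋ W.
size 1: {A}; under {A} H still reaches {W} ∋ W.
H↔W cannot be blocked by any observed set — no back-door set.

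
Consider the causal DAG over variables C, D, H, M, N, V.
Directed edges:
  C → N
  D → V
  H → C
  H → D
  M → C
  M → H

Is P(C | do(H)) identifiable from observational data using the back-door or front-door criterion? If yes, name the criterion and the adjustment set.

P(C|do(H)): backdoor, adjust for {M}.

desc(H)\{H}={C,D,N,V}; candidates ⊆ {M}.
size 0: {}; under {} H still reaches {C,M,N} ∋ C.
{M}: H⊥C given {M} in G with H→· removed — back-door holds.
P(C|do(H)) = Σ_{M} P(C|H,M)·P(M).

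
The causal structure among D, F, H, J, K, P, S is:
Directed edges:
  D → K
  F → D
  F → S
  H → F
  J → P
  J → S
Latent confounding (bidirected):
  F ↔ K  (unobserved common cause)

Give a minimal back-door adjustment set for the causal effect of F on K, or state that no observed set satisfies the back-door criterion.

desc(F)\{F}={D,K,S}; candidates ⊆ {H,J,P}.
F↔K: latent back-door arc(s) into F.
size 0: {}; under {} F still reaches {H,K} ∋ K.
size 1: {H}, {J}, {P}; under {H} F still reaches {K} ∋ K.
size 2: {H,J}, {H,P}, {J,P}; under {H,J} F still reaches {K} ∋ K.
F↔K cannot be blocked by any observed set — no back-door set.

F→K: no observed back-door set.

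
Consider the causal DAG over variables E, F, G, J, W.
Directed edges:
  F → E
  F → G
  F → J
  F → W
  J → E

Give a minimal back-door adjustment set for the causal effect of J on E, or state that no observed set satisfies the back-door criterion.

J→E: minimal back-door set {F}.

desc(J)\{J}={E}; candidates ⊆ {F,G,W}.
size 0: {}; under {} J still reaches {E,F,G,W} ∋ E.
{F}: J⊥E given {F} in G with J→· removed — back-door holds.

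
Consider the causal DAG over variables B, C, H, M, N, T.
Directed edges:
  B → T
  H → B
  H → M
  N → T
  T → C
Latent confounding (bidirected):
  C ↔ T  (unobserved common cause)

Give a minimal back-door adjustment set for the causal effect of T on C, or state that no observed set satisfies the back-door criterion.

T→C: no observed back-door set.

desc(T)\{T}={C}; candidates ⊆ {B,H,M,N}.
T↔C: latent back-door arc(s) into T.
size 0: {}; under {} T still reaches {B,C,H,M,N} ∋ C.
size 1: {B}, {H}, {M} …(+1); under {B} T still reaches {C,N} ∋ C.
size 2: {B,H}, {B,M}, {B,N} …(+3); under {B,H} T still reaches {C,N} ∋ C.
T↔C cannot be blocked by any observed set — no back-door set.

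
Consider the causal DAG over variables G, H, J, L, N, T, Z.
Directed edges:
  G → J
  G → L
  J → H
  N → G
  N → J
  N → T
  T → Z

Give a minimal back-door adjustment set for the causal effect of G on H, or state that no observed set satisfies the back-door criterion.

desc(G)\{G}={H,J,L}; candidates ⊆ {N,T,Z}.
size 0: {}; under {} G still reaches {H,J,N,T,Z} ∋ H.
{N}: G⊥H given {N} in G with G→· removed — back-door holds.

G→H: minimal back-door set {N}.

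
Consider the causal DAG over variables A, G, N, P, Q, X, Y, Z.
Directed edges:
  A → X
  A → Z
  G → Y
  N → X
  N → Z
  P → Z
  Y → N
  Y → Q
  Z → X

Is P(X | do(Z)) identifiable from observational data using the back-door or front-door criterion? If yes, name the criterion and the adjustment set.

desc(Z)\{Z}={X}; candidates ⊆ {A,G,N,P,Q,Y}.
size 0: {}; under {} Z still reaches {A,G,N,P,Q,X,Y} ∋ X.
size 1: {A}, {G}, {N} …(+3); under {A} Z still reaches {G,N,P,Q,X,Y} ∋ X.
{A,N}: Z⊥X given {A,N} in G with Z→· removed — back-door holds.
P(X|do(Z)) = Σ_{A,N} P(X|Z,A,N)·P(A,N).

P(X|do(Z)): backdoor, adjust for {A, N}.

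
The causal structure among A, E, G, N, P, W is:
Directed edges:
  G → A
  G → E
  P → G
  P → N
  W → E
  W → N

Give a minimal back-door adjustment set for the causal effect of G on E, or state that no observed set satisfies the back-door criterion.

G→E: minimal back-door set ∅.

desc(G)\{G}={A,E}; candidates ⊆ {N,P,W}.
∅: G⊥E given ∅ in G with G→· removed — back-door holds.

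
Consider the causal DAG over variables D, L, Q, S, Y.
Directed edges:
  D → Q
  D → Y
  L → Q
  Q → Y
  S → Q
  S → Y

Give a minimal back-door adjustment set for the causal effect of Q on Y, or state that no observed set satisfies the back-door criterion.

desc(Q)\{Q}={Y}; candidates ⊆ {D,L,S}.
size 0: {}; under {} Q still reaches {D,L,S,Y} ∋ Y.
size 1: {D}, {L}, {S}; under {D} Q still reaches {L,S,Y} ∋ Y.
{D,S}: Q⊥Y given {D,S} in G with Q→· removed — back-door holds.

Q→Y: minimal back-door set {D, S}.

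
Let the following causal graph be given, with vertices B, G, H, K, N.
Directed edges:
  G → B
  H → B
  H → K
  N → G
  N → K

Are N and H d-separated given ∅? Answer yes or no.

Yes — N ⊥ H | ∅.

Bayes-Ball from N | ∅ reaches {B,G,K}.
H ∉ reach(N|∅) ⇒ N ⊥ H | ∅.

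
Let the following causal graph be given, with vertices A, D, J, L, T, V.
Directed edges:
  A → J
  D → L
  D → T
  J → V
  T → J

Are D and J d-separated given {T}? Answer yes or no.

Yes — D ⊥ J | {T}.

Bayes-Ball from D | {T} reaches {L}.
J ∉ reach(D|{T}) ⇒ D ⊥ J | {T}.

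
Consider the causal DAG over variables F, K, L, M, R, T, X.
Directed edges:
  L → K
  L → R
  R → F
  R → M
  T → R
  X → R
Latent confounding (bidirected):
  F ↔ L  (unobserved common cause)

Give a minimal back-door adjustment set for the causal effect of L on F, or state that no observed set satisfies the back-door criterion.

desc(L)\{L}={F,K,M,R}; candidates ⊆ {T,X}.
L↔F: latent back-door arc(s) into L.
size 0: {}; under {} L still reaches {F} ∋ F.
size 1: {T}, {X}; under {T} L still reaches {F} ∋ F.
size 2: {T,X}; under {T,X} L still reaches {F} ∋ F.
L↔F cannot be blocked by any observed set — no back-door set.

L→F: no observed back-door set.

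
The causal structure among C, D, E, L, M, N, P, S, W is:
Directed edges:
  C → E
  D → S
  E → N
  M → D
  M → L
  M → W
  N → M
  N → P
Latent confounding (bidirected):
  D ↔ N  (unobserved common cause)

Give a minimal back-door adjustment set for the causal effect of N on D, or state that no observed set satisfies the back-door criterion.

desc(N)\{N}={D,L,M,P,S,W}; candidates ⊆ {C,E}.
N↔D: latent back-door arc(s) into N.
size 0: {}; under {} N still reaches {C,D,E,S} ∋ D.
size 1: {C}, {E}; under {C} N still reaches {D,E,S} ∋ D.
size 2: {C,E}; under {C,E} N still reaches {D,S} ∋ D.
N↔D cannot be blocked by any observed set — no back-door set.

N→D: no observed back-door set.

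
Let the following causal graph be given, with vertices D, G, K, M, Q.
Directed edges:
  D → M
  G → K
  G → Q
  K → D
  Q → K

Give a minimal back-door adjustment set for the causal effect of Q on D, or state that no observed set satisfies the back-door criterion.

desc(Q)\{Q}={D,K,M}; candidates ⊆ {G}.
size 0: {}; under {} Q still reaches {D,G,K,M} ∋ D.
{G}: Q⊥D given {G} in G with Q→· removed — back-door holds.

Q→D: minimal back-door set {G}.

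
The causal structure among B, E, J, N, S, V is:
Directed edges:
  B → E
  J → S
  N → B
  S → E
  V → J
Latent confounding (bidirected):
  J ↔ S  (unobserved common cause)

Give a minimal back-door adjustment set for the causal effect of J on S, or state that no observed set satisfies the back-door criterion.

desc(J)\{J}={E,S}; candidates ⊆ {B,N,V}.
J↔S: latent back-door arc(s) into J.
size 0: {}; under {} J still reaches {E,S,V} ∋ S.
size 1: {B}, {N}, {V}; under {B} J still reaches {E,S,V} ∋ S.
size 2: {B,N}, {B,V}, {N,V}; under {B,N} J still reaches {E,S,V} ∋ S.
J↔S cannot be blocked by any observed set — no back-door set.

J→S: no observed back-door set.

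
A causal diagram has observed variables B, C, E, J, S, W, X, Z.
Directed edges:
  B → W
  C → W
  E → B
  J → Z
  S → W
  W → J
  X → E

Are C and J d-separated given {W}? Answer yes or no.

Bayes-Ball from C | {W} reaches {B,E,S,X}.
J ∉ reach(C|{W}) ⇒ C ⊥ J | {W}.

Yes — C ⊥ J | {W}.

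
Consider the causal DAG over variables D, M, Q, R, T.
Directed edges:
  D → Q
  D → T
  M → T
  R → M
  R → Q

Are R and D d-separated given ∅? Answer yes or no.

Yes — R ⊥ D | ∅.

Bayes-Ball from R | ∅ reaches {M,Q,T}.
D ∉ reach(R|∅) ⇒ R ⊥ D | ∅.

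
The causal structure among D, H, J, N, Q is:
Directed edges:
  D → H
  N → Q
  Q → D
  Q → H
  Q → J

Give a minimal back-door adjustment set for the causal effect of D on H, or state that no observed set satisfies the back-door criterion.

desc(D)\{D}={H}; candidates ⊆ {J,N,Q}.
size 0: {}; under {} D still reaches {H,J,N,Q} ∋ H.
{Q}: D⊥H given {Q} in G with D→· removed — back-door holds.

D→H: minimal back-door set {Q}.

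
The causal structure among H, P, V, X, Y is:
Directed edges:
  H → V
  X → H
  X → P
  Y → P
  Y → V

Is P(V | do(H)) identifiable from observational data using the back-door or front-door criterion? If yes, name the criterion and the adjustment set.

desc(H)\{H}={V}; candidates ⊆ {P,X,Y}.
∅: H⊥V given ∅ in G with H→· removed — back-door holds.
P(V|do(H)) = P(V|H) — no adjustment needed.

P(V|do(H)): backdoor, adjust for ∅.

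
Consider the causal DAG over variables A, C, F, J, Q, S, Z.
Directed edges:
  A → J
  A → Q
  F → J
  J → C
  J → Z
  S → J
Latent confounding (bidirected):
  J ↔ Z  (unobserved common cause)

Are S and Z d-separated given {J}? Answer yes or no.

No — S and Z are d-connected given {J}.

Bayes-Ball from S | {J} reaches {A,F,Q,Z}.
Z ∈ reach(S|{J}) ⇒ S ⊥̸ Z | {J}.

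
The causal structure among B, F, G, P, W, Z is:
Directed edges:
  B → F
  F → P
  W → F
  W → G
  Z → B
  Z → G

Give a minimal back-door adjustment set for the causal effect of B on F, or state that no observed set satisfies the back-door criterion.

desc(B)\{B}={F,P}; candidates ⊆ {G,W,Z}.
∅: B⊥F given ∅ in G with B→· removed — back-door holds.

B→F: minimal back-door set ∅.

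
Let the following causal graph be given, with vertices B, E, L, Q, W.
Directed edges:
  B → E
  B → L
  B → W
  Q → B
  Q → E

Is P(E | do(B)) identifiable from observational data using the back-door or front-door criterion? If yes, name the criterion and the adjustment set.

desc(B)\{B}={E,L,W}; candidates ⊆ {Q}.
size 0: {}; under {} B still reaches {E,Q} ∋ E.
{Q}: B⊥E given {Q} in G with B→· removed — back-door holds.
P(E|do(B)) = Σ_{Q} P(E|B,Q)·P(Q).

P(E|do(B)): backdoor, adjust for {Q}.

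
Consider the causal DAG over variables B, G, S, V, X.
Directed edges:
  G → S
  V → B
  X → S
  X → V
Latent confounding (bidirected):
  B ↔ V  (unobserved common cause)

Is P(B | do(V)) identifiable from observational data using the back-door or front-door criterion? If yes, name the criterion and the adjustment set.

desc(V)\{V}={B}; candidates ⊆ {G,S,X}.
V↔B: latent back-door arc(s) into V.
size 0: {}; under {} V still reaches {B,S,X} ∋ B.
size 1: {G}, {S}, {X}; under {G} V still reaches {B,S,X} ∋ B.
size 2: {G,S}, {G,X}, {S,X}; under {G,S} V still reaches {B,X} ∋ B.
V↔B cannot be blocked by any observed set — no back-door set.
No mediator lies on a directed V→…→B path.
Neither criterion identifies P(B|do(V)) in this graph.

P(B|do(V)): not identifiable (no BD/FD set).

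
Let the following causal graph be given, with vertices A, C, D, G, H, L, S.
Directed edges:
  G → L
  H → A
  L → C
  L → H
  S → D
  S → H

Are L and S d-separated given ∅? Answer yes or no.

Bayes-Ball from L | ∅ reaches {A,C,G,H}.
S ∉ reach(L|∅) ⇒ L ⊥ S | ∅.

Yes — L ⊥ S | ∅.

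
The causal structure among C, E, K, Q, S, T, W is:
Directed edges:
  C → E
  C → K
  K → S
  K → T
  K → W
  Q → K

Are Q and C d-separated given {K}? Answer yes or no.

No — Q and C are d-connected given {K}.

Bayes-Ball from Q | {K} reaches {C,E}.
C ∈ reach(Q|{K}) ⇒ Q ⊥̸ C | {K}.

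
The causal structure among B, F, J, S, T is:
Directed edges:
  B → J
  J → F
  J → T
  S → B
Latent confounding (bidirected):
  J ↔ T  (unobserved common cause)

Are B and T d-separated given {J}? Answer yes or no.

No — B and T are d-connected given {J}.

Bayes-Ball from B | {J} reaches {S,T}.
T ∈ reach(B|{J}) ⇒ B ⊥̸ T | {J}.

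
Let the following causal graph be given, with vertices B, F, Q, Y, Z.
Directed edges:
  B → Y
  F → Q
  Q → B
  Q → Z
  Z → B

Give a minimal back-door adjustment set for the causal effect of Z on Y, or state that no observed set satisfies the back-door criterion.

Z→Y: minimal back-door set {Q}.

desc(Z)\{Z}={B,Y}; candidates ⊆ {F,Q}.
size 0: {}; under {} Z still reaches {B,F,Q,Y} ∋ Y.
{Q}: Z⊥Y given {Q} in G with Z→· removed — back-door holds.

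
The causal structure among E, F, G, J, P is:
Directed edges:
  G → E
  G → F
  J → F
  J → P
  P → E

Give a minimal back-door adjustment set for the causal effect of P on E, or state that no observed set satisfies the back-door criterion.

desc(P)\{P}={E}; candidates ⊆ {F,G,J}.
∅: P⊥E given ∅ in G with P→· removed — back-door holds.

P→E: minimal back-door set ∅.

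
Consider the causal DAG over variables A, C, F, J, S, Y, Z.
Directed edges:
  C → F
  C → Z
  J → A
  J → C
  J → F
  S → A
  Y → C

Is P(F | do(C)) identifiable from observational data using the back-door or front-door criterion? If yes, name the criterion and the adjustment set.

P(F|do(C)): backdoor, adjust for {J}.

desc(C)\{C}={F,Z}; candidates ⊆ {A,J,S,Y}.
size 0: {}; under {} C still reaches {A,F,J,Y} ∋ F.
{J}: C⊥F given {J} in G with C→· removed — back-door holds.
P(F|do(C)) = Σ_{J} P(F|C,J)·P(J).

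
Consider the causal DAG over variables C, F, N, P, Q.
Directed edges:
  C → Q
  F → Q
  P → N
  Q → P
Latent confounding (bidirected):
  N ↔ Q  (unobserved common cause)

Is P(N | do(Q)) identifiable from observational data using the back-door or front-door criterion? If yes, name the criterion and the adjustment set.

desc(Q)\{Q}={N,P}; candidates ⊆ {C,F}.
Q↔N: latent back-door arc(s) into Q.
size 0: {}; under {} Q still reaches {C,F,N} ∋ N.
size 1: {C}, {F}; under {C} Q still reaches {F,N} ∋ N.
size 2: {C,F}; under {C,F} Q still reaches {N} ∋ N.
Q↔N cannot be blocked by any observed set — no back-door set.
{P}: (i) intercepts every directed Q→N path; (ii) no back-door Q→{P}; (iii) {Q} blocks every back-door {P}→N. Front-door holds.
P(N|do(Q)) = Σ_{P} P(P|Q) Σ_{Q'} P(N|P,Q')P(Q').

P(N|do(Q)): frontdoor, adjust for {P}.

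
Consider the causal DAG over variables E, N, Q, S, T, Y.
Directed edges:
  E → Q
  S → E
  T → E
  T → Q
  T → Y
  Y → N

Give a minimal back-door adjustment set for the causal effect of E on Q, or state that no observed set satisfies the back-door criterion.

E→Q: minimal back-door set {T}.

desc(E)\{E}={Q}; candidates ⊆ {N,S,T,Y}.
size 0: {}; under {} E still reaches {N,Q,S,T,Y} ∋ Q.
{T}: E⊥Q given {T} in G with E→· removed — back-door holds.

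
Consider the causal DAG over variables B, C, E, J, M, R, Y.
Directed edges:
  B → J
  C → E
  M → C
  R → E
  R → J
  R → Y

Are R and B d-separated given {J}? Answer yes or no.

Bayes-Ball from R | {J} reaches {B,E,Y}.
B ∈ reach(R|{J}) ⇒ R ⊥̸ B | {J}.

No — R and B are d-connected given {J}.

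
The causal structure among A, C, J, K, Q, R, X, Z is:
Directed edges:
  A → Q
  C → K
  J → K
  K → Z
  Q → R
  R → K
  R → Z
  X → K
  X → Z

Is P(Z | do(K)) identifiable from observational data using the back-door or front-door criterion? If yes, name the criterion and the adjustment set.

P(Z|do(K)): backdoor, adjust for {R, X}.

desc(K)\{K}={Z}; candidates ⊆ {A,C,J,Q,R,X}.
size 0: {}; under {} K still reaches {A,C,J,Q,R,X,Z} ∋ Z.
size 1: {A}, {C}, {J} …(+3); under {A} K still reaches {C,J,Q,R,X,Z} ∋ Z.
{R,X}: K⊥Z given {R,X} in G with K→· removed — back-door holds.
P(Z|do(K)) = Σ_{R,X} P(Z|K,R,X)·P(R,X).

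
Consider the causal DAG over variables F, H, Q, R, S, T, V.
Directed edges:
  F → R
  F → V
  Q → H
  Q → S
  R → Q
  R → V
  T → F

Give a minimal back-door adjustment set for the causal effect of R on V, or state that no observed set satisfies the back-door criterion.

R→V: minimal back-door set {F}.

desc(R)\{R}={H,Q,S,V}; candidates ⊆ {F,T}.
size 0: {}; under {} R still reaches {F,T,V} ∋ V.
{F}: R⊥V given {F} in G with R→· removed — back-door holds.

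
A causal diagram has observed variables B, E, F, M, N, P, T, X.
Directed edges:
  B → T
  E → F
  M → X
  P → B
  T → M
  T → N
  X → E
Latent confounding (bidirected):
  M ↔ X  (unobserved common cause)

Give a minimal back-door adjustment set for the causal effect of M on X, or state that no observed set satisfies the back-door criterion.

M→X: no observed back-door set.

desc(M)\{M}={E,F,X}; candidates ⊆ {B,N,P,T}.
M↔X: latent back-door arc(s) into M.
size 0: {}; under {} M still reaches {B,E,F,N,P,T,X} ∋ X.
size 1: {B}, {N}, {P} …(+1); under {B} M still reaches {E,F,N,T,X} ∋ X.
size 2: {B,N}, {B,P}, {B,T} …(+3); under {B,N} M still reaches {E,F,T,X} ∋ X.
M↔X cannot be blocked by any observed set — no back-door set.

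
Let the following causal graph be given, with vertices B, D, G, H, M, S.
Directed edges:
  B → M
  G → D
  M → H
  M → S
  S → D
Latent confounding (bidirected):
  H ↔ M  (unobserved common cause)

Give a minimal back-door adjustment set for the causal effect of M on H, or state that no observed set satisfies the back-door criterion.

M→H: no observed back-door set.

desc(M)\{M}={D,H,S}; candidates ⊆ {B,G}.
M↔H: latent back-door arc(s) into M.
size 0: {}; under {} M still reaches {B,H} ∋ H.
size 1: {B}, {G}; under {B} M still reaches {H} ∋ H.
size 2: {B,G}; under {B,G} M still reaches {H} ∋ H.
M↔H cannot be blocked by any observed set — no back-door set.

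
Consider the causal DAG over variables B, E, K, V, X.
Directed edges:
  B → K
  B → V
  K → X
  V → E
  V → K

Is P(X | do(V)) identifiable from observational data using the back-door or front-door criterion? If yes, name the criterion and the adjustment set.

P(X|do(V)): backdoor, adjust for {B}.

desc(V)\{V}={E,K,X}; candidates ⊆ {B}.
size 0: {}; under {} V still reaches {B,K,X} ∋ X.
{B}: V⊥X given {B} in G with V→· removed — back-door holds.
P(X|do(V)) = Σ_{B} P(X|V,B)·P(B).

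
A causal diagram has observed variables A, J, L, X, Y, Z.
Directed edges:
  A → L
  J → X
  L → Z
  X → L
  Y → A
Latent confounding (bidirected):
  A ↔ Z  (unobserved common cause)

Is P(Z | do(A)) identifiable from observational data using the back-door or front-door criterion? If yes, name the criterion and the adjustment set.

P(Z|do(A)): frontdoor, adjust for {L}.

desc(A)\{A}={L,Z}; candidates ⊆ {J,X,Y}.
A↔Z: latent back-door arc(s) into A.
size 0: {}; under {} A still reaches {Y,Z} ∋ Z.
size 1: {J}, {X}, {Y}; under {J} A still reaches {Y,Z} ∋ Z.
size 2: {J,X}, {J,Y}, {X,Y}; under {J,X} A still reaches {Y,Z} ∋ Z.
A↔Z cannot be blocked by any observed set — no back-door set.
{L}: (i) intercepts every directed A→Z path; (ii) no back-door A→{L}; (iii) {A} blocks every back-door {L}→Z. Front-door holds.
P(Z|do(A)) = Σ_{L} P(L|A) Σ_{A'} P(Z|L,A')P(A').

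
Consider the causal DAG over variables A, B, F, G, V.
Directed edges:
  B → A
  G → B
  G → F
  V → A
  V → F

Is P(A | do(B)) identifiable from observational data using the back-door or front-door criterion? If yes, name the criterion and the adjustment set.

P(A|do(B)): backdoor, adjust for ∅.

desc(B)\{B}={A}; candidates ⊆ {F,G,V}.
∅: B⊥A given ∅ in G with B→· removed — back-door holds.
P(A|do(B)) = P(A|B) — no adjustment needed.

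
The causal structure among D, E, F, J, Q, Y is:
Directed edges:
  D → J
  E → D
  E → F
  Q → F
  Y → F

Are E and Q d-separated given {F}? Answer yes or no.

No — E and Q are d-connected given {F}.

Bayes-Ball from E | {F} reaches {D,J,Q,Y}.
Q ∈ reach(E|{F}) ⇒ E ⊥̸ Q | {F}.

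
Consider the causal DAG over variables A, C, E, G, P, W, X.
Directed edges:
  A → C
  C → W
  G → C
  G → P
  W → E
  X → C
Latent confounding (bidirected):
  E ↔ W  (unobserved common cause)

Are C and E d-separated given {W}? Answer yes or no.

No — C and E are d-connected given {W}.

Bayes-Ball from C | {W} reaches {A,E,G,P,X}.
E ∈ reach(C|{W}) ⇒ C ⊥̸ E | {W}.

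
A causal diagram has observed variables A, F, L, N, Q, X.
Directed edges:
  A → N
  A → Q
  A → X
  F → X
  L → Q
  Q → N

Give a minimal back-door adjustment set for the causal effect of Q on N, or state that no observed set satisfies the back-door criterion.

desc(Q)\{Q}={N}; candidates ⊆ {A,F,L,X}.
size 0: {}; under {} Q still reaches {A,L,N,X} ∋ N.
{A}: Q⊥N given {A} in G with Q→· removed — back-door holds.

Q→N: minimal back-door set {A}.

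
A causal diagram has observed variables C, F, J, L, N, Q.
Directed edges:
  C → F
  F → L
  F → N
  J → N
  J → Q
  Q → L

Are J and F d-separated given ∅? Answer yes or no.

Yes — J ⊥ F | ∅.

Bayes-Ball from J | ∅ reaches {L,N,Q}.
F ∉ reach(J|∅) ⇒ J ⊥ F | ∅.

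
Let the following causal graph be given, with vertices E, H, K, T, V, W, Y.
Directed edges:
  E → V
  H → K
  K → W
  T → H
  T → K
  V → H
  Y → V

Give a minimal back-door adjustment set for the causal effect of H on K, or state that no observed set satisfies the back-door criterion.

desc(H)\{H}={K,W}; candidates ⊆ {E,T,V,Y}.
size 0: {}; under {} H still reaches {E,K,T,V,W,Y} ∋ K.
{T}: H⊥K given {T} in G with H→· removed — back-door holds.

H→K: minimal back-door set {T}.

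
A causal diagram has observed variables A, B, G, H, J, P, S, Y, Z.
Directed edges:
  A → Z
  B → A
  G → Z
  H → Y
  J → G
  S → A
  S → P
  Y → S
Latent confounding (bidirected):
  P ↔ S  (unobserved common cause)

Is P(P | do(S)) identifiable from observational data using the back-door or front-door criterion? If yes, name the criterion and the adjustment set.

P(P|do(S)): not identifiable (no BD/FD set).

desc(S)\{S}={A,P,Z}; candidates ⊆ {B,G,H,J,Y}.
S↔P: latent back-door arc(s) into S.
size 0: {}; under {} S still reaches {H,P,Y} ∋ P.
size 1: {B}, {G}, {H} …(+2); under {B} S still reaches {H,P,Y} ∋ P.
size 2: {B,G}, {B,H}, {B,J} …(+7); under {B,G} S still reaches {H,P,Y} ∋ P.
S↔P cannot be blocked by any observed set — no back-door set.
No mediator lies on a directed S→…→P path.
Neither criterion identifies P(P|do(S)) in this graph.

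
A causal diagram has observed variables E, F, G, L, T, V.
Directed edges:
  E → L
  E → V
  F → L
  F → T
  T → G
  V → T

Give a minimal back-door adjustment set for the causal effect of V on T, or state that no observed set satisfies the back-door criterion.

V→T: minimal back-door set ∅.

desc(V)\{V}={G,T}; candidates ⊆ {E,F,L}.
∅: V⊥T given ∅ in G with V→· removed — back-door holds.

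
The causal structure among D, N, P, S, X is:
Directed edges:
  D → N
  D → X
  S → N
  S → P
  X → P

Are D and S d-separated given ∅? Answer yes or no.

Yes — D ⊥ S | ∅.

Bayes-Ball from D | ∅ reaches {N,P,X}.
S ∉ reach(D|∅) ⇒ D ⊥ S | ∅.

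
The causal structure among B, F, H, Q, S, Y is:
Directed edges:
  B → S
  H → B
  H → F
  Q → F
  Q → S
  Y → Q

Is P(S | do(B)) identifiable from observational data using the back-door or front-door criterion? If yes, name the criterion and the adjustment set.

desc(B)\{B}={S}; candidates ⊆ {F,H,Q,Y}.
∅: B⊥S given ∅ in G with B→· removed — back-door holds.
P(S|do(B)) = P(S|B) — no adjustment needed.

P(S|do(B)): backdoor, adjust for ∅.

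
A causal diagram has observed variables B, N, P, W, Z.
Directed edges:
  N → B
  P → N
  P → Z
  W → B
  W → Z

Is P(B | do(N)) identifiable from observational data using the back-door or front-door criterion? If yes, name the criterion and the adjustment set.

P(B|do(N)): backdoor, adjust for ∅.

desc(N)\{N}={B}; candidates ⊆ {P,W,Z}.
∅: N⊥B given ∅ in G with N→· removed — back-door holds.
P(B|do(N)) = P(B|N) — no adjustment needed.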